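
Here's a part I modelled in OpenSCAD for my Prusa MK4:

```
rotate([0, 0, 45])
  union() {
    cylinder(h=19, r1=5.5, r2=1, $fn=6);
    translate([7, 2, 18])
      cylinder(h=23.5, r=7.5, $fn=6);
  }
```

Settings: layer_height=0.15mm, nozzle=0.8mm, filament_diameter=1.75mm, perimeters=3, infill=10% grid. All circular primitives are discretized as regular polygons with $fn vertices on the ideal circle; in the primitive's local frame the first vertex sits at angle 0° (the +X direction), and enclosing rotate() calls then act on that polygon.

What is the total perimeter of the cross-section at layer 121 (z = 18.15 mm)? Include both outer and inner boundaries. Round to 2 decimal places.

48.17 mm

At z = 18.15 mm: the cone contributes a regular 6-gon of circumradius 1.201 (interpolated between r1=5.5 and r2=1 at t=0.955) (perimeter = 2·6·1.201·sin(180°/6) = 7.21 mm); the r=7.5 cylinder at (7, 2) gives a regular 6-gon of circumradius 7.5 (constant along its height) (perimeter = 2·6·7.500·sin(180°/6) = 45.00 mm); Taking the union: the regions partially overlap (shared area 0.70 mm²), so the edge portions inside another operand are dropped and the merged outline is re-measured after clipping — boundary = 48.17 mm; (rotated 45° about Z; rotation is an isometry so areas/perimeters/island counts are preserved). Overall, the cross-section is a single solid region. Total boundary length (outer) = 48.17 mm.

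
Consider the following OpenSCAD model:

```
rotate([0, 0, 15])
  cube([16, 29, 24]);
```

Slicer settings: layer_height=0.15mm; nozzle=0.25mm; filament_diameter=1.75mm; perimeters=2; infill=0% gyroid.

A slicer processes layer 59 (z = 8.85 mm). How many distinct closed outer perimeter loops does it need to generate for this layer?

1

At z = 8.85 mm: the cube is present — its section is the full 16×29 rectangle; (whole slice rotated 15° about Z — lengths, areas and connectivity unchanged). The result has 1 disconnected region.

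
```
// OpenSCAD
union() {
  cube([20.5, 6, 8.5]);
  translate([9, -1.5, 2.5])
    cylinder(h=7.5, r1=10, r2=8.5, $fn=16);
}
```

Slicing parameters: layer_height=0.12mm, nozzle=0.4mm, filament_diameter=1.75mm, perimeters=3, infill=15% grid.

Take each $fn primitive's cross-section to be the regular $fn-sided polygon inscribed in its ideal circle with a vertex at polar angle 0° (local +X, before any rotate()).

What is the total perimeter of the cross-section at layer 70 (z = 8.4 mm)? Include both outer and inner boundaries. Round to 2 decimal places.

67.07 mm

At z = 8.4 mm: the cube is present — its section is the full 20.5×6 rectangle (perimeter 53.00 mm); the cone at (9, -1.5): at t=0.787 of its height the radius interpolates to r₁+(r₂−r₁)t = 8.820, giving a regular 16-gon of that circumradius (perimeter = 2·16·8.820·sin(180°/16) = 55.06 mm); Combining (union): the regions partially overlap (shared area 85.79 mm²), so the edge portions inside another operand are dropped and the merged outline is re-measured after clipping — boundary = 67.07 mm. Overall, the cross-section is a single solid region. Total boundary length (outer) = 67.07 mm.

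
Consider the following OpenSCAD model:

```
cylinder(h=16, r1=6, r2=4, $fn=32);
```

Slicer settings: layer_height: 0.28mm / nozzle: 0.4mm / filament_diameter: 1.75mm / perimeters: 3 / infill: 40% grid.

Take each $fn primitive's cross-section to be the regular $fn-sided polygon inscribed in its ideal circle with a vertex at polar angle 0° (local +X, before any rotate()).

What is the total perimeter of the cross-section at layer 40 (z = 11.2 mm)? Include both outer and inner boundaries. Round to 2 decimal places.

28.86 mm

At z = 11.2 mm: the cone contributes a regular 32-gon of circumradius 4.600 (interpolated between r1=6 and r2=4 at t=0.700) (perimeter = 2·32·4.600·sin(180°/32) = 28.86 mm). Overall, the cross-section is a single solid region. Total boundary length (outer) = 28.86 mm.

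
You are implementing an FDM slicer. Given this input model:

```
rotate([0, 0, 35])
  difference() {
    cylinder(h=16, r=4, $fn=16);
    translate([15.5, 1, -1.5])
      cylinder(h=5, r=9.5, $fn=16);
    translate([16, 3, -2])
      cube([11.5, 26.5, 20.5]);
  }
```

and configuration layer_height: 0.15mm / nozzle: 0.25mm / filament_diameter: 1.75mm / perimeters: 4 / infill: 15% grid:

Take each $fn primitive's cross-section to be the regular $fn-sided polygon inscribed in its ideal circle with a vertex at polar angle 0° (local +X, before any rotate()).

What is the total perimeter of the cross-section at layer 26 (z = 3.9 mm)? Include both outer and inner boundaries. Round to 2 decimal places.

At z = 3.9 mm: the cylinder: section is a regular 16-gon, circumradius r=4 (perimeter = 2·16·4.000·sin(180°/16) = 24.97 mm); the cylinder at (15.5, 1) is absent (z outside [-1.5, 3.5]); the cube at (16, 3) (footprint 11.5×26.5) is included at this height (perimeter 76.00 mm); After the difference (first − rest): starting from the r=4 cylinder, the 11.5×26.5 cube at (16, 3) misses the remaining region (no effect) — boundary = 24.97 mm; (whole slice rotated 35° about Z — lengths, areas and connectivity unchanged). Overall, the cross-section is a single solid region. Total boundary length (outer) = 24.97 mm.

24.97 mm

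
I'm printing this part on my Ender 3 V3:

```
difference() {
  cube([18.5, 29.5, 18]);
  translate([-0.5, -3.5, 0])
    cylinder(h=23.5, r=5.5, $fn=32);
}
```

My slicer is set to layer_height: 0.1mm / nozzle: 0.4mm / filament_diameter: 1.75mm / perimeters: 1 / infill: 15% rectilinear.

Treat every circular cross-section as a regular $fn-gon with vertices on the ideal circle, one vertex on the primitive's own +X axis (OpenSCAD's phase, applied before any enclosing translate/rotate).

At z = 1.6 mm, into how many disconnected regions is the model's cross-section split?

At z = 1.6 mm: the cube is present — its section is the full 18.5×29.5 rectangle; the r=5.5 cylinder at (-0.5, -3.5) contributes a regular 32-gon of circumradius 5.5; After the difference (first − rest): starting from the 18.5×29.5 cube, the r=5.5 cylinder at (-0.5, -3.5) partially overlaps it — only the 4.83 mm² overlap (of its 94.42 mm²) is removed, clipping the outline — 1 connected region. The result has 1 disconnected region.

1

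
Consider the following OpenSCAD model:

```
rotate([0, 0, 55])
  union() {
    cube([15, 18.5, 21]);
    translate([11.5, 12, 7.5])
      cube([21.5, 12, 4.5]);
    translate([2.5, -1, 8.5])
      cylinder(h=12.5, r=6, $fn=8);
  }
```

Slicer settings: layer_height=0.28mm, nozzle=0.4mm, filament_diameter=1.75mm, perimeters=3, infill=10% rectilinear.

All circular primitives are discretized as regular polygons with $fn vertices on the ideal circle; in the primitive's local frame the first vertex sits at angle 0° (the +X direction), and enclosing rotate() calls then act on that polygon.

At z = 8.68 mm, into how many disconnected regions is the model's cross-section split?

At z = 8.68 mm: the cube (footprint 15×18.5) is included at this height; the cube at (11.5, 12) is present — its section is the full 21.5×12 rectangle; the r=6 cylinder at (2.5, -1) gives a regular 8-gon of circumradius 6 (constant along its height); Combining (union): the regions partially overlap (shared area 53.62 mm²), so overlapping operands fuse into one piece — 1 connected region; (whole slice rotated 55° about Z — lengths, areas and connectivity unchanged). The result has 1 disconnected region.

1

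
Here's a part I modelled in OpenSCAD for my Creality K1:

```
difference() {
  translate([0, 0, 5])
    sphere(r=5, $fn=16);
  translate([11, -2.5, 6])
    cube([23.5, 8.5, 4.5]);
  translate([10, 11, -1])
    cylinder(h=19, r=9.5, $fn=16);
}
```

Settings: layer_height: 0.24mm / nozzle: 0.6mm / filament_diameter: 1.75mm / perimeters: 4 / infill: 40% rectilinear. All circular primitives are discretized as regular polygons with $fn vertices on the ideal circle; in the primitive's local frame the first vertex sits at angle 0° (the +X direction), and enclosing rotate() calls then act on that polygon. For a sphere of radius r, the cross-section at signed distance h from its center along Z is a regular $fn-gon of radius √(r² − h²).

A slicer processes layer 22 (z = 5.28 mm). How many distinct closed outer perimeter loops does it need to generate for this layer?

At z = 5.28 mm: the r=5 sphere slices to a regular 16-gon of circumradius 4.992 (√(r²−h²) with h=0.28 from center); the cube at (11, -2.5) is absent (z outside [6, 10.5]); the r=9.5 cylinder at (10, 11) gives a regular 16-gon of circumradius 9.5 (constant along its height); After the difference (first − rest): starting from the r=5 sphere, the r=9.5 cylinder at (10, 11) misses the remaining region (no effect) — 1 connected region. The result has 1 disconnected region.

1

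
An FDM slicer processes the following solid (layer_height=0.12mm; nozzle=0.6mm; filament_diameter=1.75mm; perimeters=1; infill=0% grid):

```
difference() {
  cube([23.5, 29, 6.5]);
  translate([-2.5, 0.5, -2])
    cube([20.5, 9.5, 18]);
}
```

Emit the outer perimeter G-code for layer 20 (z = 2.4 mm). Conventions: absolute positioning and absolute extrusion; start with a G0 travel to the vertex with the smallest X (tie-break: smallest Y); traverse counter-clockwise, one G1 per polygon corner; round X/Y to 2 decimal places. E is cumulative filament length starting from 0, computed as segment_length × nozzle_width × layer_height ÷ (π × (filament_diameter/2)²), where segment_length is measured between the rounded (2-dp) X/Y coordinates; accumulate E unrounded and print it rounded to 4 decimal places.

At z = 2.4 mm: the cube is present — its section is the full 23.5×29 rectangle; the cube at (-2.5, 0.5) is present — its section is the full 20.5×9.5 rectangle; After the difference (first − rest): starting from the 23.5×29 cube, the 20.5×9.5 cube at (-2.5, 0.5) partially overlaps it — only the 171.00 mm² overlap (of its 194.75 mm²) is removed, clipping the outline — 1 connected region. The outline is a single polygon with 8 vertices. Extrusion per mm of travel: 0.6 × 0.12 / (π × 0.875²) = 0.029934. Accumulating E over each segment gives final E = 4.2207.

G0 X0.00 Y0.00 Z2.40
G1 X23.50 Y0.00 E0.7035
G1 X23.50 Y29.00 E1.5715
G1 X0.00 Y29.00 E2.2750
G1 X0.00 Y10.00 E2.8437
G1 X18.00 Y10.00 E3.3826
G1 X18.00 Y0.50 E3.6669
G1 X0.00 Y0.50 E4.2057
G1 X0.00 Y0.00 E4.2207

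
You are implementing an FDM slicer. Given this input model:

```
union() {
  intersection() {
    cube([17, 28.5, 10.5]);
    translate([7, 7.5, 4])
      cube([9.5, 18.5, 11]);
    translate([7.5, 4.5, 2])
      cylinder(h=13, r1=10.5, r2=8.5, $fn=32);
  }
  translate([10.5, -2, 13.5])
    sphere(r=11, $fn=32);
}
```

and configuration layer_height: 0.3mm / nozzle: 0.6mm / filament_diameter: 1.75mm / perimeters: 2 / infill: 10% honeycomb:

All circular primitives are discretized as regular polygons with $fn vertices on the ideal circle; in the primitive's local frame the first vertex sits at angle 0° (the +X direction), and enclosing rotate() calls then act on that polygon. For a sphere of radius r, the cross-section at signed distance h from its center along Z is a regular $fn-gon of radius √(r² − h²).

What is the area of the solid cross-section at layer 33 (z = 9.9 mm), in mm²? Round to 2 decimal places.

375.67 mm²

At z = 9.9 mm: the cube is present — its section is the full 17×28.5 rectangle (area 484.50 mm²); the cube at (7, 7.5) (footprint 9.5×18.5) is included at this height (area 175.75 mm²); the cone at (7.5, 4.5) (r1=10.5→r2=8.5) has section circumradius 9.285 here — a regular 32-gon (area = (32/2)·9.285²·sin(360°/32) = 269.08 mm²); Taking the intersection: the 9.5×18.5 cube at (7, 7.5) lies inside the 17×28.5 cube, so the common part is the 9.5×18.5 cube at (7, 7.5) itself; the cone at (7.5, 4.5) partially overlaps the running intersection; clipping to the common part keeps 43.13 mm² — area = 43.13 mm²; the r=11 sphere at (10.5, -2) slices to a regular 32-gon of circumradius 10.394 (√(r²−h²) with h=3.6 from center) (area = (32/2)·10.394²·sin(360°/32) = 337.24 mm²); Combining (union): the regions partially overlap — summed areas 380.38 mm² minus the doubly-counted overlap 4.70 mm² gives 375.67 mm² — area = 375.67 mm². Overall, the cross-section is a single solid region. Net area = 375.67 mm².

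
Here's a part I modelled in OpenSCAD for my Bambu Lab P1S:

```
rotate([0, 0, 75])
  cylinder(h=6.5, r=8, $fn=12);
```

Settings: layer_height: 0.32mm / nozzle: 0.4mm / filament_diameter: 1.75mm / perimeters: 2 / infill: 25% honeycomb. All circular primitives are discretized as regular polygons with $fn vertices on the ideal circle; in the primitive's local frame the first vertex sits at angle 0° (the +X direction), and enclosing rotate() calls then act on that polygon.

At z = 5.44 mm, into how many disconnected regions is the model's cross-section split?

1

At z = 5.44 mm: the r=8 cylinder contributes a regular 12-gon of circumradius 8; (rotated 75° about Z; rotation is an isometry so areas/perimeters/island counts are preserved). The result has 1 disconnected region.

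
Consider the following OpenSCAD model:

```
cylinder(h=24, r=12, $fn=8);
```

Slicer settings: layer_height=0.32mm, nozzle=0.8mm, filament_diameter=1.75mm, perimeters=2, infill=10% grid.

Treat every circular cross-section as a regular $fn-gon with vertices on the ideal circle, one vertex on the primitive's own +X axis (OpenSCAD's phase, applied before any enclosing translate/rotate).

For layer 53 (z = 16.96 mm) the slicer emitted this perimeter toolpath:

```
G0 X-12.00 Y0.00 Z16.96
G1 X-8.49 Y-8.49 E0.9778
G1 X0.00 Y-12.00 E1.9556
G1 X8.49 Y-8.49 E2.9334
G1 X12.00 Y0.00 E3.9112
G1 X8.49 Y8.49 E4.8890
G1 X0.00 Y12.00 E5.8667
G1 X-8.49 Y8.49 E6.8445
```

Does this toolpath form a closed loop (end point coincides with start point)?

Start point (G0): (-12.00, 0.00). End point (last G1): the path does not return to the start — open.

no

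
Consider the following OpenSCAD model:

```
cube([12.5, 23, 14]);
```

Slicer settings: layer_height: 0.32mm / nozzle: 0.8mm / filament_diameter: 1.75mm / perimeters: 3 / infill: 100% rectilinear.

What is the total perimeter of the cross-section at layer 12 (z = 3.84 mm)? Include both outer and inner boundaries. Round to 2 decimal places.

At z = 3.84 mm: the cube is present — its section is the full 12.5×23 rectangle (perimeter 71.00 mm). Overall, the cross-section is a single solid region. Total boundary length (outer) = 71.00 mm.

71.00 mm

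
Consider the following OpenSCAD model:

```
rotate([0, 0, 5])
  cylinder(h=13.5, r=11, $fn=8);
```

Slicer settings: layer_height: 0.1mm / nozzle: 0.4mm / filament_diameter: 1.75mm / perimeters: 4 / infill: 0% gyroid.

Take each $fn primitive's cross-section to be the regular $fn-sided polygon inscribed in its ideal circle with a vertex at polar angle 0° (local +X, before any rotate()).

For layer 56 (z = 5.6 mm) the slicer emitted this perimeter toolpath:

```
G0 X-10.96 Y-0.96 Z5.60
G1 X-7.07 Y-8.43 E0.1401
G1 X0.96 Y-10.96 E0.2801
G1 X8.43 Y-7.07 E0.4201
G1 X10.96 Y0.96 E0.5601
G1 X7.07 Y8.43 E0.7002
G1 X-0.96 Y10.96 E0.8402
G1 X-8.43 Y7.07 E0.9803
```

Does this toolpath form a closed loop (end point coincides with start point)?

no

Start point (G0): (-10.96, -0.96). End point (last G1): the path does not return to the start — open.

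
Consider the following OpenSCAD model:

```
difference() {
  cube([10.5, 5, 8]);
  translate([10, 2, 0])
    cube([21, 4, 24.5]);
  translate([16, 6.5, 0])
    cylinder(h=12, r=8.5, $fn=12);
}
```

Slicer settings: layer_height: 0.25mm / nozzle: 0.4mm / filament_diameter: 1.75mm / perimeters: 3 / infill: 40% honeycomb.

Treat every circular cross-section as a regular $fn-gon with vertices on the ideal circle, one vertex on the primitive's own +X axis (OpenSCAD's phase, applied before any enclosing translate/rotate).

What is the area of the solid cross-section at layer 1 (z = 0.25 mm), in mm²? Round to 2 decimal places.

44.64 mm²

At z = 0.25 mm: the cube is present — its section is the full 10.5×5 rectangle (area 52.50 mm²); the cube at (10, 2) is present — its section is the full 21×4 rectangle (area 84.00 mm²); the r=8.5 cylinder at (16, 6.5) gives a regular 12-gon of circumradius 8.5 (constant along its height) (area = (12/2)·8.500²·sin(360°/12) = 216.75 mm²); Subtracting the remaining from the first: starting from the 10.5×5 cube (52.50 mm²), the 21×4 cube at (10, 2) partially overlaps it — only the 1.50 mm² overlap (of its 84.00 mm²) is removed, clipping the outline; the r=8.5 cylinder at (16, 6.5) partially overlaps it — only the 6.36 mm² overlap (of its 216.75 mm²) is removed, clipping the outline — area = 44.64 mm². Overall, the cross-section is a single solid region. Net area = 44.64 mm².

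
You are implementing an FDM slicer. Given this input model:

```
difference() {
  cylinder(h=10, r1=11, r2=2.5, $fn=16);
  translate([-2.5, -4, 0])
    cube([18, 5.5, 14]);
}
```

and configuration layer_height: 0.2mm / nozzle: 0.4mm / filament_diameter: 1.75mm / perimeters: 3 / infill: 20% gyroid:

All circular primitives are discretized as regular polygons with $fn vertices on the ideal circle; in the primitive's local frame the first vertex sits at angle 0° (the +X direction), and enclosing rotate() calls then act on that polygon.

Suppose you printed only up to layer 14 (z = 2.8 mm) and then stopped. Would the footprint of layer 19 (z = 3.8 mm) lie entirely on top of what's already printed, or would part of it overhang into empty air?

entirely on top

Compare the two slices. At z = 2.8: the cone (r1=11→r2=2.5) has section circumradius 8.620 here — a regular 16-gon (area = (16/2)·8.620²·sin(360°/16) = 227.48 mm²); the cube at (-2.5, -4) (footprint 18×5.5) is included at this height (area 99.00 mm²); Subtracting the remaining from the first: starting from the cone (227.48 mm²), the 18×5.5 cube at (-2.5, -4) partially overlaps it — only the 59.23 mm² overlap (of its 99.00 mm²) is removed, clipping the outline — area = 168.25 mm². At z = 3.8: the cone contributes a regular 16-gon of circumradius 7.770 (interpolated between r1=11 and r2=2.5 at t=0.380) (area = (16/2)·7.770²·sin(360°/16) = 184.83 mm²); the cube at (-2.5, -4) is present — its section is the full 18×5.5 rectangle (area 99.00 mm²); Taking the first minus the rest: starting from the cone (184.83 mm²), the 18×5.5 cube at (-2.5, -4) partially overlaps it — only the 54.42 mm² overlap (of its 99.00 mm²) is removed, clipping the outline — area = 130.41 mm². Checking containment: the cross-section at z = 3.8 is a subset of the cross-section at z = 2.8.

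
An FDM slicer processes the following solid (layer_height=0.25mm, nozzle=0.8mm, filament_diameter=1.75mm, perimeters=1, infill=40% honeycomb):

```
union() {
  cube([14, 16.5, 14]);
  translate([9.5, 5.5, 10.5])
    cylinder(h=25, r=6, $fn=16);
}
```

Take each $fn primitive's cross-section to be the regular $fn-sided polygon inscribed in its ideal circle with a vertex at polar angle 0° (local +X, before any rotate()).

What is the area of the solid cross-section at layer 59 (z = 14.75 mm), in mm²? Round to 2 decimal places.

At z = 14.75 mm: the cube does not reach this height (z outside [0, 14]); the cylinder at (9.5, 5.5): section is a regular 16-gon, circumradius r=6 (area = (16/2)·6.000²·sin(360°/16) = 110.21 mm²); Merging all regions: only the r=6 cylinder at (9.5, 5.5) is present, so the union is just that shape — area = 110.21 mm². Overall, the cross-section is a single solid region. Net area = 110.21 mm².

110.21 mm²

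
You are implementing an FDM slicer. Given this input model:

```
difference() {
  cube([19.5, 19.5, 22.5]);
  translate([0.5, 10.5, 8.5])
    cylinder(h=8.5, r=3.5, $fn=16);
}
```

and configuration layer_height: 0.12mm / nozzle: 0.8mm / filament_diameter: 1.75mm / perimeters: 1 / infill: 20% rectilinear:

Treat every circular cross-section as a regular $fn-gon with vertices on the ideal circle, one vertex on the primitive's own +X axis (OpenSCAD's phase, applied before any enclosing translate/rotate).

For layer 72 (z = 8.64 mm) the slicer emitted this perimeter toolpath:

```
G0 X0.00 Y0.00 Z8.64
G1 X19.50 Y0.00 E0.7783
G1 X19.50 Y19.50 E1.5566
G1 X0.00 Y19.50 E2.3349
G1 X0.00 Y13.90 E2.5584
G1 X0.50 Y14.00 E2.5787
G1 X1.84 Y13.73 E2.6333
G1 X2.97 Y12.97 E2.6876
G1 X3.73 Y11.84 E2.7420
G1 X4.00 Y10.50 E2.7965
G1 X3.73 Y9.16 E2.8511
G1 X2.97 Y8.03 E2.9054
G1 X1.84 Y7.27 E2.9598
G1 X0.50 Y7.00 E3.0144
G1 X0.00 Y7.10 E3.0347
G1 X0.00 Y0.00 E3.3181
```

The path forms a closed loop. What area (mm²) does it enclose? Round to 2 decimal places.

Apply the shoelace formula to the sequence of (X, Y) vertices; enclosed area = 358.08 mm².

358.08 mm²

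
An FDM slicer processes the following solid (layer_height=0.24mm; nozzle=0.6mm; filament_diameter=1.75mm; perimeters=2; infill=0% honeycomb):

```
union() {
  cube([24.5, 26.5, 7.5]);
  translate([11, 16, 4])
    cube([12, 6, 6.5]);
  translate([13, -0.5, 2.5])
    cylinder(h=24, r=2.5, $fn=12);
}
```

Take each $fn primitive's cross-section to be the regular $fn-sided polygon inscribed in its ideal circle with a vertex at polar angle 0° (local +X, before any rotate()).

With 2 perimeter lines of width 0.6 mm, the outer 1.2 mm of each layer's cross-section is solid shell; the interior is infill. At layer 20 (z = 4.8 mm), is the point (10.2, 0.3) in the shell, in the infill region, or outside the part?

shell

At z = 4.8 mm: the 24.5×26.5 cube contributes its full rectangle; the 12×6 cube at (11, 16) contributes its full rectangle; the cylinder at (13, -0.5): section is a regular 12-gon, circumradius r=2.5; Merging all regions: the regions partially overlap (shared area 78.94 mm²), so overlapping operands fuse into one piece — 1 connected region. Overall, the cross-section is a single solid region. The nearest boundary edge runs (10.63, 0.00)→(0.00, 0.00); distance from the point to it = 0.30 mm. The point is inside the cross-section, 0.30 mm from the nearest boundary — within the 1.2 mm shell band (2 × 0.6).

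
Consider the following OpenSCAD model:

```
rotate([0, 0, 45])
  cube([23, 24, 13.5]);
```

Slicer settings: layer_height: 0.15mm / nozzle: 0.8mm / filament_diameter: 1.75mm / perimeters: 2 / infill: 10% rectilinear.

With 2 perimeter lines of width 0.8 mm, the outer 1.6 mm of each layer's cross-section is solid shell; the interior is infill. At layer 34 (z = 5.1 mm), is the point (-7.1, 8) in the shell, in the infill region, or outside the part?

At z = 5.1 mm: the cube (footprint 23×24) is included at this height; (whole slice rotated 45° about Z — lengths, areas and connectivity unchanged). Overall, the cross-section is a single solid region. Undo the 45° rotation: the query point maps to (0.636, 10.677) in the un-rotated model frame. The nearest boundary edge runs (0.00, 24.00)→(0.00, 0.00); distance from the point to it = 0.64 mm. The point is inside the cross-section, 0.64 mm from the nearest boundary — within the 1.6 mm shell band (2 × 0.8).

shell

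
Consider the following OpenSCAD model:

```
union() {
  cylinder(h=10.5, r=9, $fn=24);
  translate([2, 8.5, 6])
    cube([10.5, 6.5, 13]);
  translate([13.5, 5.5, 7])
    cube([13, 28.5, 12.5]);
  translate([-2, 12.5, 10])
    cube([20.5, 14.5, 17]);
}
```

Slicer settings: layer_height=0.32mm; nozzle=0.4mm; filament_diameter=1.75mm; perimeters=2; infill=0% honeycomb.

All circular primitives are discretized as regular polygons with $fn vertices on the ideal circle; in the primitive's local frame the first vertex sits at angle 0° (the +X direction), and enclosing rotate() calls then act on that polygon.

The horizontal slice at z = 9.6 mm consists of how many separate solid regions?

At z = 9.6 mm: the cylinder: section is a regular 24-gon, circumradius r=9; the cube at (2, 8.5) is present — its section is the full 10.5×6.5 rectangle; the cube at (13.5, 5.5) (footprint 13×28.5) is included at this height; the cube at (-2, 12.5) does not reach this height (z outside [10, 27]); Taking the union: the regions partially overlap (shared area 0.12 mm²), so overlapping operands fuse into one piece — 2 connected regions. The result has 2 disconnected regions.

2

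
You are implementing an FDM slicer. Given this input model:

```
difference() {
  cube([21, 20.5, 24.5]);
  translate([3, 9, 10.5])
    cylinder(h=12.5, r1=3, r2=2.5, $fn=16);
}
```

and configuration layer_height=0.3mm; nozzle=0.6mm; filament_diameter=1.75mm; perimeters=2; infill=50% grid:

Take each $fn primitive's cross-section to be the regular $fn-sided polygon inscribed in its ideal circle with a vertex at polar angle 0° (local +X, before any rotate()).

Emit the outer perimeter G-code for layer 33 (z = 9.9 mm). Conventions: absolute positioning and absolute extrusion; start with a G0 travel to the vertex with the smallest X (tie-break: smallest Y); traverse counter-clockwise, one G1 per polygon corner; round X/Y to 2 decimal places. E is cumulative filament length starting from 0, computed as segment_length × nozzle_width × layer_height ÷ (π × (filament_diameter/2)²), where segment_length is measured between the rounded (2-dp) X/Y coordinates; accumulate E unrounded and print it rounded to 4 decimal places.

G0 X0.00 Y0.00 Z9.90
G1 X21.00 Y0.00 E1.5715
G1 X21.00 Y20.50 E3.1057
G1 X0.00 Y20.50 E4.6772
G1 X0.00 Y0.00 E6.2113

At z = 9.9 mm: the cube is present — its section is the full 21×20.5 rectangle; the cone at (3, 9) is absent (z outside [10.5, 23]); Subtracting the remaining from the first: none of the subtracted shapes is present at this height, so the 21×20.5 cube is unchanged — 1 connected region. The outline is a single polygon with 4 vertices. Extrusion per mm of travel: 0.6 × 0.3 / (π × 0.875²) = 0.074835. Accumulating E over each segment gives final E = 6.2113.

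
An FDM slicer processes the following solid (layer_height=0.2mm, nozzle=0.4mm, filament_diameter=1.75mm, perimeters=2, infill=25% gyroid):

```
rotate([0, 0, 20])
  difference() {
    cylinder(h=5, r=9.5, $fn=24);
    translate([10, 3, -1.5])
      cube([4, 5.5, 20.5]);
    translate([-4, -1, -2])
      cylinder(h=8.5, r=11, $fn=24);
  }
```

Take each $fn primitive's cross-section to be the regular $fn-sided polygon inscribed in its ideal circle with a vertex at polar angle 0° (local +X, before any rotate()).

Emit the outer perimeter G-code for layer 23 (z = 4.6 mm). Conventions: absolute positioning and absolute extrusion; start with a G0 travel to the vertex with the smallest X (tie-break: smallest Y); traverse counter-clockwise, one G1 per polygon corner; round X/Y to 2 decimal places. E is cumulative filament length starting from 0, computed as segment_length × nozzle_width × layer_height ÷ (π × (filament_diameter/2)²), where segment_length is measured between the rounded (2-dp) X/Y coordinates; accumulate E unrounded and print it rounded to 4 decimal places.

At z = 4.6 mm: the cylinder: section is a regular 24-gon, circumradius r=9.5; the cube at (10, 3) is present — its section is the full 4×5.5 rectangle; the r=11 cylinder at (-4, -1) contributes a regular 24-gon of circumradius 11; Taking the first minus the rest: starting from the r=9.5 cylinder, the 4×5.5 cube at (10, 3) misses the remaining region (no effect); the r=11 cylinder at (-4, -1) partially overlaps it — only the 238.87 mm² overlap (of its 375.81 mm²) is removed, clipping the outline — 1 connected region; (whole slice rotated 20° about Z — lengths, areas and connectivity unchanged). The outline is a single polygon with 20 vertices. Extrusion per mm of travel: 0.4 × 0.2 / (π × 0.875²) = 0.033260. Accumulating E over each segment gives final E = 1.6125.

G0 X-3.83 Y8.63 Z4.60
G1 X-1.51 Y8.53 E0.0772
G1 X1.23 Y7.66 E0.1729
G1 X3.65 Y6.12 E0.2683
G1 X5.59 Y4.00 E0.3638
G1 X6.92 Y1.45 E0.4595
G1 X7.54 Y-1.35 E0.5549
G1 X7.42 Y-4.22 E0.6504
G1 X6.64 Y-6.70 E0.7369
G1 X7.28 Y-6.11 E0.7658
G1 X8.61 Y-4.01 E0.8485
G1 X9.36 Y-1.65 E0.9309
G1 X9.46 Y0.83 E1.0134
G1 X8.93 Y3.25 E1.0958
G1 X7.78 Y5.45 E1.1784
G1 X6.11 Y7.28 E1.2608
G1 X4.01 Y8.61 E1.3435
G1 X1.65 Y9.36 E1.4258
G1 X-0.83 Y9.46 E1.5084
G1 X-3.25 Y8.93 E1.5908
G1 X-3.83 Y8.63 E1.6125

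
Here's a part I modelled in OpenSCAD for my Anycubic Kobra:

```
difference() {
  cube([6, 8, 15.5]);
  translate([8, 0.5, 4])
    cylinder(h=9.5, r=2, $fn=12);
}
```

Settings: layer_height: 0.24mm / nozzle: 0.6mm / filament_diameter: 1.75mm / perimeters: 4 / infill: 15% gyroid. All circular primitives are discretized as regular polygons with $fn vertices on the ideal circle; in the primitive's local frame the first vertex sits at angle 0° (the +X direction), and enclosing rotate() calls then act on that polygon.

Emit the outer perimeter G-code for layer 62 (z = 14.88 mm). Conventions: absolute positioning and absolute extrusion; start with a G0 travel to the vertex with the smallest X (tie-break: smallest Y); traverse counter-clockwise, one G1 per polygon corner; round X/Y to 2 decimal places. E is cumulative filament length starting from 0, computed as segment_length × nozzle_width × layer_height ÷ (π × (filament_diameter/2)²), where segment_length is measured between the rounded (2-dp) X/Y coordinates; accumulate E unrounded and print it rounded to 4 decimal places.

G0 X0.00 Y0.00 Z14.88
G1 X6.00 Y0.00 E0.3592
G1 X6.00 Y8.00 E0.8382
G1 X0.00 Y8.00 E1.1974
G1 X0.00 Y0.00 E1.6763

At z = 14.88 mm: the cube (footprint 6×8) is included at this height; the cylinder at (8, 0.5) does not reach this height (z outside [4, 13.5]); Taking the first minus the rest: none of the subtracted shapes is present at this height, so the 6×8 cube is unchanged — 1 connected region. The outline is a single polygon with 4 vertices. Extrusion per mm of travel: 0.6 × 0.24 / (π × 0.875²) = 0.059868. Accumulating E over each segment gives final E = 1.6763.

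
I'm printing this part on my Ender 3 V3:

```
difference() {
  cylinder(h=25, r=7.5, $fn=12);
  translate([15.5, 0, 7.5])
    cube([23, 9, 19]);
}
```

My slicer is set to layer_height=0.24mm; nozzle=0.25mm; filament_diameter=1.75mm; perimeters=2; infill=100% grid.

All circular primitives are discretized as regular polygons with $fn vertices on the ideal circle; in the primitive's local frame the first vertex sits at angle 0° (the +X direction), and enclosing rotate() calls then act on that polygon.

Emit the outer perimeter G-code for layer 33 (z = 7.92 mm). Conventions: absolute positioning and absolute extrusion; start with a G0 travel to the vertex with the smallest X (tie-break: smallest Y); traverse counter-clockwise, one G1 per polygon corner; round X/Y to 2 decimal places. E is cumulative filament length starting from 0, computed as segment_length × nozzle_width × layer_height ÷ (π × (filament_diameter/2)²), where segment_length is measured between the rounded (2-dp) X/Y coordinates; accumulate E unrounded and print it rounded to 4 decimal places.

At z = 7.92 mm: the r=7.5 cylinder contributes a regular 12-gon of circumradius 7.5; the cube at (15.5, 0) is present — its section is the full 23×9 rectangle; Subtracting the remaining from the first: starting from the r=7.5 cylinder, the 23×9 cube at (15.5, 0) misses the remaining region (no effect) — 1 connected region. The outline is a single polygon with 12 vertices. Extrusion per mm of travel: 0.25 × 0.24 / (π × 0.875²) = 0.024945. Accumulating E over each segment gives final E = 1.1626.

G0 X-7.50 Y0.00 Z7.92
G1 X-6.50 Y-3.75 E0.0968
G1 X-3.75 Y-6.50 E0.1938
G1 X0.00 Y-7.50 E0.2906
G1 X3.75 Y-6.50 E0.3875
G1 X6.50 Y-3.75 E0.4845
G1 X7.50 Y0.00 E0.5813
G1 X6.50 Y3.75 E0.6781
G1 X3.75 Y6.50 E0.7751
G1 X0.00 Y7.50 E0.8719
G1 X-3.75 Y6.50 E0.9687
G1 X-6.50 Y3.75 E1.0657
G1 X-7.50 Y0.00 E1.1626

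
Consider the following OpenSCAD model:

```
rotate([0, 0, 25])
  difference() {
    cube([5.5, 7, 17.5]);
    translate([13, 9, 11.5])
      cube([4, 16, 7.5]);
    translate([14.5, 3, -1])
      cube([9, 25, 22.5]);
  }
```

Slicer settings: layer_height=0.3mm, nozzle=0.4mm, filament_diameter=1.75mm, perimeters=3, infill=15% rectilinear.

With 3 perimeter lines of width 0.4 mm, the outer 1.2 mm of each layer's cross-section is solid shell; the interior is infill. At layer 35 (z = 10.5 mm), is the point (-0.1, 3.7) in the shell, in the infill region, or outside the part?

infill

At z = 10.5 mm: the 5.5×7 cube contributes its full rectangle; the cube at (13, 9) does not reach this height (z outside [11.5, 19]); the cube at (14.5, 3) is present — its section is the full 9×25 rectangle; After the difference (first − rest): starting from the 5.5×7 cube, the 9×25 cube at (14.5, 3) misses the remaining region (no effect) — 1 connected region; (rotated 25° about Z; rotation is an isometry so areas/perimeters/island counts are preserved). Overall, the cross-section is a single solid region. Undo the 25° rotation: the query point maps to (1.473, 3.396) in the un-rotated model frame. The nearest boundary edge runs (0.00, 0.00)→(0.00, 7.00); distance from the point to it = 1.47 mm. The point is inside the cross-section and 1.47 mm from the nearest boundary — more than the 1.2 mm shell width (3 × 0.4), so it's in the infill interior.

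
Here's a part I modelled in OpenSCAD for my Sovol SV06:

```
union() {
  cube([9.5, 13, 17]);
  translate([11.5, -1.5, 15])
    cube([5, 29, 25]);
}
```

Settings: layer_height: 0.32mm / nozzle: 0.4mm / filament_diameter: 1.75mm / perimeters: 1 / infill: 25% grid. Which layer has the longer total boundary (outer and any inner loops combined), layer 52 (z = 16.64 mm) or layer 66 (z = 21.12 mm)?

layer 52 (z = 16.64 mm)

Layer 52 (z = 16.64): the 9.5×13 cube contributes its full rectangle (perimeter 45.00 mm); the cube at (11.5, -1.5) is present — its section is the full 5×29 rectangle (perimeter 68.00 mm); Taking the union: the 2 present regions are separate (no shared area or edge), so areas and boundary lengths simply add and each stays a separate island — boundary = 113.00 mm. So its perimeter = 113.00 mm. Layer 66 (z = 21.12): the cube is not intersected at this z (z outside [0, 17]); the cube at (11.5, -1.5) is present — its section is the full 5×29 rectangle (perimeter 68.00 mm); Taking the union: only the 5×29 cube at (11.5, -1.5) is present, so the union is just that shape — boundary = 68.00 mm. So its perimeter = 68.00 mm. Layer 52 is larger (113.00 vs 68.00 mm).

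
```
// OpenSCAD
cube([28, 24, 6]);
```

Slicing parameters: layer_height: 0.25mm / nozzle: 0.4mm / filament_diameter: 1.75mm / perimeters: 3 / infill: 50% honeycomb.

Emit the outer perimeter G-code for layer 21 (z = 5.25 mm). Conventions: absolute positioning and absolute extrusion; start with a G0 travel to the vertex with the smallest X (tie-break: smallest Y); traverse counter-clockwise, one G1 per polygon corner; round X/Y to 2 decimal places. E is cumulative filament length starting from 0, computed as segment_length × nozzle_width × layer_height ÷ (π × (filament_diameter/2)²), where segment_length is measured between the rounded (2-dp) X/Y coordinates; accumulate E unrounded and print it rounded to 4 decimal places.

At z = 5.25 mm: the cube (footprint 28×24) is included at this height. The outline is a single polygon with 4 vertices. Extrusion per mm of travel: 0.4 × 0.25 / (π × 0.875²) = 0.041575. Accumulating E over each segment gives final E = 4.3238.

G0 X0.00 Y0.00 Z5.25
G1 X28.00 Y0.00 E1.1641
G1 X28.00 Y24.00 E2.1619
G1 X0.00 Y24.00 E3.3260
G1 X0.00 Y0.00 E4.3238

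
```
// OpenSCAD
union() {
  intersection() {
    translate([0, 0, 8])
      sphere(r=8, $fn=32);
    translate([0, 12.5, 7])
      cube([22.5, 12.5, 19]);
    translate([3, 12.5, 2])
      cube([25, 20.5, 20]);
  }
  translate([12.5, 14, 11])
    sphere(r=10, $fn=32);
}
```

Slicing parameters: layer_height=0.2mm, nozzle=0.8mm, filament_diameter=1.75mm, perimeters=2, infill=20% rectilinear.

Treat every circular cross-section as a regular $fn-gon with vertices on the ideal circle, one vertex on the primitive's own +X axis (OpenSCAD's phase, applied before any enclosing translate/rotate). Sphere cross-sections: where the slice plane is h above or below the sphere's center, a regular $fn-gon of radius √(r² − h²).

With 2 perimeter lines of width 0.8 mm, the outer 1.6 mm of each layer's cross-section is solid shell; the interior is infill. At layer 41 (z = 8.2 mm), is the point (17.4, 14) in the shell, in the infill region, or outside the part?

infill

At z = 8.2 mm: the sphere: section is a regular 32-gon, circumradius = √(r²−h²) = √(8²−0.2²) = 7.997; the cube at (0, 12.5) is present — its section is the full 22.5×12.5 rectangle; the cube at (3, 12.5) (footprint 25×20.5) is included at this height; Keeping only the common overlap: the 22.5×12.5 cube at (0, 12.5) does not overlap the r=8 sphere (empty); the 25×20.5 cube at (3, 12.5) does not overlap the running intersection (empty) — nothing remains; the r=10 sphere at (12.5, 14) slices to a regular 32-gon of circumradius 9.600 (√(r²−h²) with h=2.8 from center); Combining (union): only the r=10 sphere at (12.5, 14) is present, so the union is just that shape — 1 connected region. Overall, the cross-section is a single solid region. The nearest boundary edge runs (22.10, 14.00)→(21.92, 15.87); distance from the point to it = 4.68 mm. The point is inside the cross-section and 4.68 mm from the nearest boundary — more than the 1.6 mm shell width (2 × 0.8), so it's in the infill interior.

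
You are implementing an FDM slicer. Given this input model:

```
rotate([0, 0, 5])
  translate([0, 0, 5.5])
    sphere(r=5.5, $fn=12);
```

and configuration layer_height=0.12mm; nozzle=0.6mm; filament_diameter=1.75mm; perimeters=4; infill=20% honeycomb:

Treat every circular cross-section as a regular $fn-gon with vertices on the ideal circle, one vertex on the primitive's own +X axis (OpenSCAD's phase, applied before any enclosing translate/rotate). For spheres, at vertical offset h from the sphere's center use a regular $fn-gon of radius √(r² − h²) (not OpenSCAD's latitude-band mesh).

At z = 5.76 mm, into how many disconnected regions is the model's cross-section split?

At z = 5.76 mm: the r=5.5 sphere slices to a regular 12-gon of circumradius 5.494 (√(r²−h²) with h=0.26 from center); (whole slice rotated 5° about Z — lengths, areas and connectivity unchanged). The result has 1 disconnected region.

1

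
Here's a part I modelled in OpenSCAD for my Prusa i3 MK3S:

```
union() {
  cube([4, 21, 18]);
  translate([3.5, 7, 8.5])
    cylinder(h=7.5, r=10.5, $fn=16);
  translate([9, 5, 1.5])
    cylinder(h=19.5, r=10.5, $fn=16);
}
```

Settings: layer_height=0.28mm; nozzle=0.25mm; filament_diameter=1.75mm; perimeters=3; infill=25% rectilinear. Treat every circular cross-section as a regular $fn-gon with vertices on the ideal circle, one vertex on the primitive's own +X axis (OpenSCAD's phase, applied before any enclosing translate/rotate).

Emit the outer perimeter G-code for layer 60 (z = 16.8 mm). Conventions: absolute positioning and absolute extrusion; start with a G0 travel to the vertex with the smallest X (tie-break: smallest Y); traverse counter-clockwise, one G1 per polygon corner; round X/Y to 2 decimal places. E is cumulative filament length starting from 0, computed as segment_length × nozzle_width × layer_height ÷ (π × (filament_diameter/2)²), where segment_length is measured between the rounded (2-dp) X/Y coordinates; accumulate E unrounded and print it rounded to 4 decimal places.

At z = 16.8 mm: the cube is present — its section is the full 4×21 rectangle; the cylinder at (3.5, 7) does not reach this height (z outside [8.5, 16]); the r=10.5 cylinder at (9, 5) contributes a regular 16-gon of circumradius 10.5; Merging all regions: the regions partially overlap (shared area 49.81 mm²), so overlapping operands fuse into one piece — 1 connected region. The outline is a single polygon with 19 vertices. Extrusion per mm of travel: 0.25 × 0.28 / (π × 0.875²) = 0.029103. Accumulating E over each segment gives final E = 2.3773.

G0 X-1.50 Y5.00 Z16.80
G1 X-0.70 Y0.98 E0.1193
G1 X1.58 Y-2.42 E0.2384
G1 X4.98 Y-4.70 E0.3576
G1 X9.00 Y-5.50 E0.4768
G1 X13.02 Y-4.70 E0.5961
G1 X16.42 Y-2.42 E0.7153
G1 X18.70 Y0.98 E0.8344
G1 X19.50 Y5.00 E0.9537
G1 X18.70 Y9.02 E1.0730
G1 X16.42 Y12.42 E1.1921
G1 X13.02 Y14.70 E1.3113
G1 X9.00 Y15.50 E1.4305
G1 X4.98 Y14.70 E1.5498
G1 X4.00 Y14.04 E1.5842
G1 X4.00 Y21.00 E1.7868
G1 X0.00 Y21.00 E1.9032
G1 X0.00 Y10.07 E2.2213
G1 X-0.70 Y9.02 E2.2580
G1 X-1.50 Y5.00 E2.3773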